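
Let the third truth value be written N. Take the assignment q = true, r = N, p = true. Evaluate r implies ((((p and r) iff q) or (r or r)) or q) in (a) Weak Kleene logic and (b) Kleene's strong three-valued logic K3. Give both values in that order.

N; true

In Weak Kleene logic: p and r = true and N = N
(p and r) iff q = N iff true = N
r or r = N or N = N
((p and r) iff q) or (r or r) = N or N = N
(((p and r) iff q) or (r or r)) or q = N or true = N
r implies ((((p and r) iff q) or (r or r)) or q) = N implies N = N
In Kleene's strong three-valued logic K3: p and r = true and N = N
(p and r) iff q = N iff true = N
r or r = N or N = N
((p and r) iff q) or (r or r) = N or N = N
(((p and r) iff q) or (r or r)) or q = N or true = true
r implies ((((p and r) iff q) or (r or r)) or q) = N implies true = true  [not N or true]
They differ because Weak Kleene logic and Kleene's strong three-valued logic K3 treat N differently under the binary connectives.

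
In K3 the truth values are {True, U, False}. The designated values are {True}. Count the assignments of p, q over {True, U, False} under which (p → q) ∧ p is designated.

1

Designated under: (p=True, q=True).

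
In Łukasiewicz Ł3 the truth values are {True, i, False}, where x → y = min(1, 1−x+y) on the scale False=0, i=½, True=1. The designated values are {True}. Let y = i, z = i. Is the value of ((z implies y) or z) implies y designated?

z implies y = i implies i = True
(z implies y) or z = True or i = True
((z implies y) or z) implies y = True implies i = i
i ∉ {True}.

No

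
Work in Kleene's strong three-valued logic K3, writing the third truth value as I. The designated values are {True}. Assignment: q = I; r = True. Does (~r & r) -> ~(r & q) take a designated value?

~r = ~True = False
~r & r = False & True = False
r & q = True & I = I
~(r & q) = ~I = I
(~r & r) -> ~(r & q) = False -> I = True  [~False | I]
True ∈ {True}.

Yes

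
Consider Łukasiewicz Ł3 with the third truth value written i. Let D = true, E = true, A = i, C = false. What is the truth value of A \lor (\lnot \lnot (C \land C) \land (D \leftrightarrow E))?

i

C \land C = false \land false = false
\lnot (C \land C) = \lnot false = true
\lnot \lnot (C \land C) = \lnot true = false
D \leftrightarrow E = true \leftrightarrow true = true
\lnot \lnot (C \land C) \land (D \leftrightarrow E) = false \land true = false
A \lor (\lnot \lnot (C \land C) \land (D \leftrightarrow E)) = i \lor false = i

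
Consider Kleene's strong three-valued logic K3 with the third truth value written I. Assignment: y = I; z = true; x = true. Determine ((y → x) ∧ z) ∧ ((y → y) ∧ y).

y → x = I → true = true
(y → x) ∧ z = true ∧ true = true
y → y = I → I = I
(y → y) ∧ y = I ∧ I = I
((y → x) ∧ z) ∧ ((y → y) ∧ y) = true ∧ I = I

I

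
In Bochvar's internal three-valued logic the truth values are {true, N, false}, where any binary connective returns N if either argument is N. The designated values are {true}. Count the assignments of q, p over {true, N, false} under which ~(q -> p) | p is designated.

3

Designated under: (q=true, p=true); (q=true, p=false); (q=false, p=true).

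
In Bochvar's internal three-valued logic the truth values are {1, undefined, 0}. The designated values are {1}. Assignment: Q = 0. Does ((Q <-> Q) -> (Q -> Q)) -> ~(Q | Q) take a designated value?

Yes

Q <-> Q = 0 <-> 0 = 1
Q -> Q = 0 -> 0 = 1
(Q <-> Q) -> (Q -> Q) = 1 -> 1 = 1
Q | Q = 0 | 0 = 0
~(Q | Q) = ~0 = 1
((Q <-> Q) -> (Q -> Q)) -> ~(Q | Q) = 1 -> 1 = 1
1 ∈ {1}.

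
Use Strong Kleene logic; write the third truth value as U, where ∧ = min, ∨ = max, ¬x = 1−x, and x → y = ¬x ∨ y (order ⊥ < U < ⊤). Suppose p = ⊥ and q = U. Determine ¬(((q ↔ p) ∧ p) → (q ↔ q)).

q ↔ p = U ↔ ⊥ = U
(q ↔ p) ∧ p = U ∧ ⊥ = ⊥
q ↔ q = U ↔ U = U
((q ↔ p) ∧ p) → (q ↔ q) = ⊥ → U = ⊤  [¬⊥ ∨ U]
¬(((q ↔ p) ∧ p) → (q ↔ q)) = ¬⊤ = ⊥

⊥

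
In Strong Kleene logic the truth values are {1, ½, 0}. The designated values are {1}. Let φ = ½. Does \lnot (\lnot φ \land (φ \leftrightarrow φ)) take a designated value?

No

\lnot φ = \lnot ½ = ½
φ \leftrightarrow φ = ½ \leftrightarrow ½ = ½
\lnot φ \land (φ \leftrightarrow φ) = ½ \land ½ = ½
\lnot (\lnot φ \land (φ \leftrightarrow φ)) = \lnot ½ = ½
½ ∉ {1}.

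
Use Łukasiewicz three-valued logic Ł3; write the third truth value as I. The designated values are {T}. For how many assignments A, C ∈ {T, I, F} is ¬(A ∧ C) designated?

5

Of the 9 assignments, 5 give a value in {T}.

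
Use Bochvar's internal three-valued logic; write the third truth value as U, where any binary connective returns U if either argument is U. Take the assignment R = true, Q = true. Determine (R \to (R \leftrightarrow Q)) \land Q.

R \leftrightarrow Q = true \leftrightarrow true = true
R \to (R \leftrightarrow Q) = true \to true = true
(R \to (R \leftrightarrow Q)) \land Q = true \land true = true

true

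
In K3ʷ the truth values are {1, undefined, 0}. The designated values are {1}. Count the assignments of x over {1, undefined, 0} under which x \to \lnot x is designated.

1

x=1: 0 ·
x=undefined: undefined ·
x=0: 1 ✓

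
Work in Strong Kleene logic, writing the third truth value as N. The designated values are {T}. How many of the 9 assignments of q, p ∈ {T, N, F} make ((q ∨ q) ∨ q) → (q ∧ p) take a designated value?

4

Designated under: (q=T, p=T); (q=F, p=T); (q=F, p=N); (q=F, p=F).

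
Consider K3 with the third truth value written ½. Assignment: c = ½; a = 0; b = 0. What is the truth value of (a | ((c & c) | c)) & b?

0

c & c = ½ & ½ = ½
(c & c) | c = ½ | ½ = ½
a | ((c & c) | c) = 0 | ½ = ½
(a | ((c & c) | c)) & b = ½ & 0 = 0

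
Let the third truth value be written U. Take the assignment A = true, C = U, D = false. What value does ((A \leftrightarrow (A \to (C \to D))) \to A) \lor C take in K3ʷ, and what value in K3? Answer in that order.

In K3ʷ: C \to D = U \to false = U
A \to (C \to D) = true \to U = U
A \leftrightarrow (A \to (C \to D)) = true \leftrightarrow U = U
(A \leftrightarrow (A \to (C \to D))) \to A = U \to true = U
((A \leftrightarrow (A \to (C \to D))) \to A) \lor C = U \lor U = U
In K3: C \to D = U \to false = U
A \to (C \to D) = true \to U = U
A \leftrightarrow (A \to (C \to D)) = true \leftrightarrow U = U
(A \leftrightarrow (A \to (C \to D))) \to A = U \to true = true
((A \leftrightarrow (A \to (C \to D))) \to A) \lor C = true \lor U = true
They differ because K3ʷ and K3 treat U differently under the binary connectives.

U; true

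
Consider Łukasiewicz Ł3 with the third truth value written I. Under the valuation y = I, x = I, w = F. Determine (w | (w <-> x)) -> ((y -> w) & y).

w <-> x = F <-> I = I  [1 − |0−½|]
w | (w <-> x) = F | I = I
y -> w = I -> F = I
(y -> w) & y = I & I = I
(w | (w <-> x)) -> ((y -> w) & y) = I -> I = T

T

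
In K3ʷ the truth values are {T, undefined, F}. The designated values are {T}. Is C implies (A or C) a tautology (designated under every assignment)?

No

Countermodel: C=T, A=undefined gives undefined, which is not designated.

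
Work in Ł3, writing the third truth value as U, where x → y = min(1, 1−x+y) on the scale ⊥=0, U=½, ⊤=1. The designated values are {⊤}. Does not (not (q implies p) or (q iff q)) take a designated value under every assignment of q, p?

Countermodel: q=⊤, p=⊤ gives ⊥, which is not designated.

No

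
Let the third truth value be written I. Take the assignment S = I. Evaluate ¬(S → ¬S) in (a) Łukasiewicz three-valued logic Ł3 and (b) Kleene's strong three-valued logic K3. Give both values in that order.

F; I

In Łukasiewicz three-valued logic Ł3: ¬S = ¬I = I
S → ¬S = I → I = T
¬(S → ¬S) = ¬T = F
In Kleene's strong three-valued logic K3: ¬S = ¬I = I
S → ¬S = I → I = I  [¬I ∨ I]
¬(S → ¬S) = ¬I = I
They differ because Łukasiewicz three-valued logic Ł3 and Kleene's strong three-valued logic K3 treat I differently under implication.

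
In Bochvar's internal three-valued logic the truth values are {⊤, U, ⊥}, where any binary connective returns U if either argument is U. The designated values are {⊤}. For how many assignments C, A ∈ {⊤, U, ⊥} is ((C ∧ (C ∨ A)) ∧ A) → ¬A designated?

Designated under: (C=⊤, A=⊥); (C=⊥, A=⊤); (C=⊥, A=⊥).

3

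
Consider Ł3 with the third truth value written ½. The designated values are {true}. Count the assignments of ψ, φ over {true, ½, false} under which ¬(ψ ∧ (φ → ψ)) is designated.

Designated under: (ψ=false, φ=true); (ψ=false, φ=½); (ψ=false, φ=false).

3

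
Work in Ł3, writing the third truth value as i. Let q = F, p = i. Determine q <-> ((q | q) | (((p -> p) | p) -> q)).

T

q | q = F | F = F
p -> p = i -> i = T
(p -> p) | p = T | i = T
((p -> p) | p) -> q = T -> F = F
(q | q) | (((p -> p) | p) -> q) = F | F = F
q <-> ((q | q) | (((p -> p) | p) -> q)) = F <-> F = T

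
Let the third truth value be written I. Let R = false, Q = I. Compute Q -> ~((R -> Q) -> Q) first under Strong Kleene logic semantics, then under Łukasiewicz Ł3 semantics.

In Strong Kleene logic: R -> Q = false -> I = true
(R -> Q) -> Q = true -> I = I
~((R -> Q) -> Q) = ~I = I
Q -> ~((R -> Q) -> Q) = I -> I = I
In Łukasiewicz Ł3: R -> Q = false -> I = true
(R -> Q) -> Q = true -> I = I
~((R -> Q) -> Q) = ~I = I
Q -> ~((R -> Q) -> Q) = I -> I = true
They differ because Strong Kleene logic and Łukasiewicz Ł3 treat I differently under implication.

I; true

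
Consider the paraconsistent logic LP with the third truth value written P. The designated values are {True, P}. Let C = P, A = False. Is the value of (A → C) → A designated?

No

A → C = False → P = True  [¬False ∨ P]
(A → C) → A = True → False = False
False ∉ {True, P}.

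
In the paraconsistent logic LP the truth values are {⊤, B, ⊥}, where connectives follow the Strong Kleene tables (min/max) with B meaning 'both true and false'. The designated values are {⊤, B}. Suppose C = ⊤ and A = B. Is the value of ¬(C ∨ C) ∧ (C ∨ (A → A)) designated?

C ∨ C = ⊤ ∨ ⊤ = ⊤
¬(C ∨ C) = ¬⊤ = ⊥
A → A = B → B = B  [¬B ∨ B]
C ∨ (A → A) = ⊤ ∨ B = ⊤
¬(C ∨ C) ∧ (C ∨ (A → A)) = ⊥ ∧ ⊤ = ⊥
⊥ ∉ {⊤, B}.

No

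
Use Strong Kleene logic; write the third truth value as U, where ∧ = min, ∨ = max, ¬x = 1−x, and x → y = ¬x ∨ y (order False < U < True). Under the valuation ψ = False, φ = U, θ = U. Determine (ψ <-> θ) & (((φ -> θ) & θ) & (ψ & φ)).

ψ <-> θ = False <-> U = U
φ -> θ = U -> U = U
(φ -> θ) & θ = U & U = U
ψ & φ = False & U = False
((φ -> θ) & θ) & (ψ & φ) = U & False = False
(ψ <-> θ) & (((φ -> θ) & θ) & (ψ & φ)) = U & False = False

False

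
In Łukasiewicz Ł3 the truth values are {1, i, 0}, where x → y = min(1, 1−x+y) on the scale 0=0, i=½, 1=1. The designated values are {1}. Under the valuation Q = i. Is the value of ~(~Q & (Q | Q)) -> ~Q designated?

Yes

~Q = ~i = i
Q | Q = i | i = i
~Q & (Q | Q) = i & i = i
~(~Q & (Q | Q)) = ~i = i
~Q = ~i = i
~(~Q & (Q | Q)) -> ~Q = i -> i = 1  [min(1, 1−½+½)]
1 ∈ {1}.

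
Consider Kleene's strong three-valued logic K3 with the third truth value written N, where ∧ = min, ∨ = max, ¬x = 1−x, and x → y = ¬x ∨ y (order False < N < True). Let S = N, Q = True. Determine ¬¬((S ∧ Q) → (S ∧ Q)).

S ∧ Q = N ∧ True = N
S ∧ Q = N ∧ True = N
(S ∧ Q) → (S ∧ Q) = N → N = N  [¬N ∨ N]
¬((S ∧ Q) → (S ∧ Q)) = ¬N = N
¬¬((S ∧ Q) → (S ∧ Q)) = ¬N = N

N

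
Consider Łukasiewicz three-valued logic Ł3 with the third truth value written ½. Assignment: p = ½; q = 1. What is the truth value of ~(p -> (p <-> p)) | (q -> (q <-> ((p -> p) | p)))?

1

p <-> p = ½ <-> ½ = 1
p -> (p <-> p) = ½ -> 1 = 1
~(p -> (p <-> p)) = ~1 = 0
p -> p = ½ -> ½ = 1
(p -> p) | p = 1 | ½ = 1
q <-> ((p -> p) | p) = 1 <-> 1 = 1
q -> (q <-> ((p -> p) | p)) = 1 -> 1 = 1
~(p -> (p <-> p)) | (q -> (q <-> ((p -> p) | p))) = 0 | 1 = 1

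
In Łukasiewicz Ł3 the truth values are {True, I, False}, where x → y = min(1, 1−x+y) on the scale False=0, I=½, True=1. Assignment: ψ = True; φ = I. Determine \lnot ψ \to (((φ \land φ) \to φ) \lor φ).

True

\lnot ψ = \lnot True = False
φ \land φ = I \land I = I
(φ \land φ) \to φ = I \to I = True  [min(1, 1−½+½)]
((φ \land φ) \to φ) \lor φ = True \lor I = True
\lnot ψ \to (((φ \land φ) \to φ) \lor φ) = False \to True = True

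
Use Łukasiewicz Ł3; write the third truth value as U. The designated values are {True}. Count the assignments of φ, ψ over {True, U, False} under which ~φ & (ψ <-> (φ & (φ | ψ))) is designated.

1

Designated under: (φ=False, ψ=False).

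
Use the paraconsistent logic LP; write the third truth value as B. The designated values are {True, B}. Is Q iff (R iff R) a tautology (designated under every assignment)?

Countermodel: Q=False, R=True gives False, which is not designated.

No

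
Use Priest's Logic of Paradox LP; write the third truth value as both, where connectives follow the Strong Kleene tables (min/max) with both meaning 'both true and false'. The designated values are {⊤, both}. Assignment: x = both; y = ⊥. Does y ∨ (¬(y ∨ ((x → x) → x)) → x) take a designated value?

Yes

x → x = both → both = both
(x → x) → x = both → both = both
y ∨ ((x → x) → x) = ⊥ ∨ both = both
¬(y ∨ ((x → x) → x)) = ¬both = both
¬(y ∨ ((x → x) → x)) → x = both → both = both
y ∨ (¬(y ∨ ((x → x) → x)) → x) = ⊥ ∨ both = both
both ∈ {⊤, both}.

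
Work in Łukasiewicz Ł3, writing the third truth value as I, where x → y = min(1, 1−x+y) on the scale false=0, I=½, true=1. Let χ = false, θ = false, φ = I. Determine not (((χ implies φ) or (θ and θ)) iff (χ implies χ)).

false

χ implies φ = false implies I = true
θ and θ = false and false = false
(χ implies φ) or (θ and θ) = true or false = true
χ implies χ = false implies false = true
((χ implies φ) or (θ and θ)) iff (χ implies χ) = true iff true = true
not (((χ implies φ) or (θ and θ)) iff (χ implies χ)) = not true = false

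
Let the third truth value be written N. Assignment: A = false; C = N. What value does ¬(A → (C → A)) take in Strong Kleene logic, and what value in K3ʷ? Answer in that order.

In Strong Kleene logic: C → A = N → false = N  [¬N ∨ false]
A → (C → A) = false → N = true
¬(A → (C → A)) = ¬true = false
In K3ʷ: C → A = N → false = N  [any arg is the third value ⇒ result is the third value]
A → (C → A) = false → N = N
¬(A → (C → A)) = ¬N = N
They differ because Strong Kleene logic and K3ʷ treat N differently under the binary connectives.

false; N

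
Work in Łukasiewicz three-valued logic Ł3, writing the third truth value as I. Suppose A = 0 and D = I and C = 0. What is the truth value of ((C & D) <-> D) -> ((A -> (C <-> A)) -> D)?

C & D = 0 & I = 0
(C & D) <-> D = 0 <-> I = I  [1 − |0−½|]
C <-> A = 0 <-> 0 = 1
A -> (C <-> A) = 0 -> 1 = 1
(A -> (C <-> A)) -> D = 1 -> I = I
((C & D) <-> D) -> ((A -> (C <-> A)) -> D) = I -> I = 1

1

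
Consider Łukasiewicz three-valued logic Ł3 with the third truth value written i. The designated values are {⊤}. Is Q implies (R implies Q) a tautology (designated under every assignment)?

Every assignment of Q, R over {⊤, i, ⊥} gives a value in {⊤}.
In particular, with Q=i, R=i: Q implies (R implies Q) = ⊤.

Yes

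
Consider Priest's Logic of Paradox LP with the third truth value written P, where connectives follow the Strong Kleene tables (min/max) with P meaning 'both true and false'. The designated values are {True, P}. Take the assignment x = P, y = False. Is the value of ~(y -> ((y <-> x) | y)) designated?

y <-> x = False <-> P = P
(y <-> x) | y = P | False = P
y -> ((y <-> x) | y) = False -> P = True  [~False | P]
~(y -> ((y <-> x) | y)) = ~True = False
False ∉ {True, P}.

No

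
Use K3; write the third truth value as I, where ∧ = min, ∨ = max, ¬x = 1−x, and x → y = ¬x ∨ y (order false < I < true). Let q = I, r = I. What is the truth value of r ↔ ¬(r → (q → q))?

q → q = I → I = I  [¬I ∨ I]
r → (q → q) = I → I = I
¬(r → (q → q)) = ¬I = I
r ↔ ¬(r → (q → q)) = I ↔ I = I

I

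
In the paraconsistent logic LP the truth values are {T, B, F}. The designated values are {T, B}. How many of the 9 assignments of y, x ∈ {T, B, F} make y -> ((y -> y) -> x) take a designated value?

Of the 9 assignments, 8 give a value in {T, B}.

8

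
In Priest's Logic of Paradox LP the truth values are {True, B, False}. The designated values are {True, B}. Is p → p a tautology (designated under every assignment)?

Yes

Every assignment of p over {True, B, False} gives a value in {True, B}.
In particular, with p=B: p → p = B.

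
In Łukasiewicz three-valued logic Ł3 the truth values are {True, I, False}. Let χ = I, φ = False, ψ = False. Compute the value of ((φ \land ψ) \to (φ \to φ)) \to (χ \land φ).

φ \land ψ = False \land False = False
φ \to φ = False \to False = True
(φ \land ψ) \to (φ \to φ) = False \to True = True
χ \land φ = I \land False = False
((φ \land ψ) \to (φ \to φ)) \to (χ \land φ) = True \to False = False

False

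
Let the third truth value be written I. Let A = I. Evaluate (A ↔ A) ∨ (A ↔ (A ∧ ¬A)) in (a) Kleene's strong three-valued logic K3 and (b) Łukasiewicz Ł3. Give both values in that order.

In Kleene's strong three-valued logic K3: A ↔ A = I ↔ I = I
¬A = ¬I = I
A ∧ ¬A = I ∧ I = I
A ↔ (A ∧ ¬A) = I ↔ I = I
(A ↔ A) ∨ (A ↔ (A ∧ ¬A)) = I ∨ I = I
In Łukasiewicz Ł3: A ↔ A = I ↔ I = 1
¬A = ¬I = I
A ∧ ¬A = I ∧ I = I
A ↔ (A ∧ ¬A) = I ↔ I = 1
(A ↔ A) ∨ (A ↔ (A ∧ ¬A)) = 1 ∨ 1 = 1
They differ because Kleene's strong three-valued logic K3 and Łukasiewicz Ł3 treat I differently under implication.

I; 1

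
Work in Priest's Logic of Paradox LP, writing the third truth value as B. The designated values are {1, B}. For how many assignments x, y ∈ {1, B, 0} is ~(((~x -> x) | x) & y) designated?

8

Of the 9 assignments, 8 give a value in {1, B}.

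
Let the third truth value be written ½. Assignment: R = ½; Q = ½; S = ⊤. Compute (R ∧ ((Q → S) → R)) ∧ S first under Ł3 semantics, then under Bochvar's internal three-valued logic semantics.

In Ł3: Q → S = ½ → ⊤ = ⊤  [min(1, 1−½+1)]
(Q → S) → R = ⊤ → ½ = ½
R ∧ ((Q → S) → R) = ½ ∧ ½ = ½
(R ∧ ((Q → S) → R)) ∧ S = ½ ∧ ⊤ = ½
In Bochvar's internal three-valued logic: Q → S = ½ → ⊤ = ½
(Q → S) → R = ½ → ½ = ½
R ∧ ((Q → S) → R) = ½ ∧ ½ = ½
(R ∧ ((Q → S) → R)) ∧ S = ½ ∧ ⊤ = ½

½; ½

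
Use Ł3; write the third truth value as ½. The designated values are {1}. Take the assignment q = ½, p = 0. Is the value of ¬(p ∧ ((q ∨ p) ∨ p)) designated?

Yes

q ∨ p = ½ ∨ 0 = ½
(q ∨ p) ∨ p = ½ ∨ 0 = ½
p ∧ ((q ∨ p) ∨ p) = 0 ∧ ½ = 0
¬(p ∧ ((q ∨ p) ∨ p)) = ¬0 = 1
1 ∈ {1}.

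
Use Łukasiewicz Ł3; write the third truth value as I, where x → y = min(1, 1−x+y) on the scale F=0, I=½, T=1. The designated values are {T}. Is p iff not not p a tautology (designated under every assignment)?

Every assignment of p over {T, I, F} gives a value in {T}.
In particular, with p=I: p iff not not p = T.

Yes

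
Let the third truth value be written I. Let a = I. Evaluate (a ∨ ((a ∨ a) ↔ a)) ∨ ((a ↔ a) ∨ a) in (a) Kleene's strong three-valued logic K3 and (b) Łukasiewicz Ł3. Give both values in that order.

In Kleene's strong three-valued logic K3: a ∨ a = I ∨ I = I
(a ∨ a) ↔ a = I ↔ I = I
a ∨ ((a ∨ a) ↔ a) = I ∨ I = I
a ↔ a = I ↔ I = I
(a ↔ a) ∨ a = I ∨ I = I
(a ∨ ((a ∨ a) ↔ a)) ∨ ((a ↔ a) ∨ a) = I ∨ I = I
In Łukasiewicz Ł3: a ∨ a = I ∨ I = I
(a ∨ a) ↔ a = I ↔ I = true
a ∨ ((a ∨ a) ↔ a) = I ∨ true = true
a ↔ a = I ↔ I = true
(a ↔ a) ∨ a = true ∨ I = true
(a ∨ ((a ∨ a) ↔ a)) ∨ ((a ↔ a) ∨ a) = true ∨ true = true
They differ because Kleene's strong three-valued logic K3 and Łukasiewicz Ł3 treat I differently under implication.

I; true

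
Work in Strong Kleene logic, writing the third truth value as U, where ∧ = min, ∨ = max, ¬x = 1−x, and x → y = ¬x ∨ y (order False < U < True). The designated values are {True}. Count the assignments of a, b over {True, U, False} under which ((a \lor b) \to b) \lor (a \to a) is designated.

7

Of the 9 assignments, 7 give a value in {True}.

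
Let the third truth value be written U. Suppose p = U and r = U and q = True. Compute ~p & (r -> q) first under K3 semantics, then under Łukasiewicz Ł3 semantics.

U; U

In K3: ~p = ~U = U
r -> q = U -> True = True
~p & (r -> q) = U & True = U
In Łukasiewicz Ł3: ~p = ~U = U
r -> q = U -> True = True  [min(1, 1−½+1)]
~p & (r -> q) = U & True = U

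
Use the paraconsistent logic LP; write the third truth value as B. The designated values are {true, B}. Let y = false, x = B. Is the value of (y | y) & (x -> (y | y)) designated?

y | y = false | false = false
y | y = false | false = false
x -> (y | y) = B -> false = B  [~B | false]
(y | y) & (x -> (y | y)) = false & B = false
false ∉ {true, B}.

No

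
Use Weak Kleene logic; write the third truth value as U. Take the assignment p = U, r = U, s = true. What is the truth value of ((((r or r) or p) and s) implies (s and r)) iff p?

U

r or r = U or U = U
(r or r) or p = U or U = U
((r or r) or p) and s = U and true = U
s and r = true and U = U
(((r or r) or p) and s) implies (s and r) = U implies U = U  [any arg is the third value ⇒ result is the third value]
((((r or r) or p) and s) implies (s and r)) iff p = U iff U = U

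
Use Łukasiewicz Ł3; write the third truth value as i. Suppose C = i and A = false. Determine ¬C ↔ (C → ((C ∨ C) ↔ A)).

i

¬C = ¬i = i
C ∨ C = i ∨ i = i
(C ∨ C) ↔ A = i ↔ false = i
C → ((C ∨ C) ↔ A) = i → i = true
¬C ↔ (C → ((C ∨ C) ↔ A)) = i ↔ true = i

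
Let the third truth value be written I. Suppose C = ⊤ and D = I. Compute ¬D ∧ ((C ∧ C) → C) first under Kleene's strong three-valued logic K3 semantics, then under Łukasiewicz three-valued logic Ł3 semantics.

I; I

In Kleene's strong three-valued logic K3: ¬D = ¬I = I
C ∧ C = ⊤ ∧ ⊤ = ⊤
(C ∧ C) → C = ⊤ → ⊤ = ⊤
¬D ∧ ((C ∧ C) → C) = I ∧ ⊤ = I
In Łukasiewicz three-valued logic Ł3: ¬D = ¬I = I
C ∧ C = ⊤ ∧ ⊤ = ⊤
(C ∧ C) → C = ⊤ → ⊤ = ⊤
¬D ∧ ((C ∧ C) → C) = I ∧ ⊤ = I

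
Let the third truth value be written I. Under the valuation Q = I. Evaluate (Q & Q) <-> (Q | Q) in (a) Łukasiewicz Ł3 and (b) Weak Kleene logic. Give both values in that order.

In Łukasiewicz Ł3: Q & Q = I & I = I
Q | Q = I | I = I
(Q & Q) <-> (Q | Q) = I <-> I = ⊤  [1 − |½−½|]
In Weak Kleene logic: Q & Q = I & I = I
Q | Q = I | I = I
(Q & Q) <-> (Q | Q) = I <-> I = I
They differ because Łukasiewicz Ł3 and Weak Kleene logic treat I differently under the binary connectives.

⊤; I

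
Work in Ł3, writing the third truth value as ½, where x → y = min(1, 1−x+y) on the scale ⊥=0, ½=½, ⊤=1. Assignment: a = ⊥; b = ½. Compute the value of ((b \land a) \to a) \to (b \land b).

b \land a = ½ \land ⊥ = ⊥
(b \land a) \to a = ⊥ \to ⊥ = ⊤
b \land b = ½ \land ½ = ½
((b \land a) \to a) \to (b \land b) = ⊤ \to ½ = ½  [min(1, 1−1+½)]

½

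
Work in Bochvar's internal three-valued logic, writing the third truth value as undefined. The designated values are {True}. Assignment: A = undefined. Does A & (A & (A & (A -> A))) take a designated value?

No

A -> A = undefined -> undefined = undefined  [any arg is the third value ⇒ result is the third value]
A & (A -> A) = undefined & undefined = undefined
A & (A & (A -> A)) = undefined & undefined = undefined
A & (A & (A & (A -> A))) = undefined & undefined = undefined
undefined ∉ {True}.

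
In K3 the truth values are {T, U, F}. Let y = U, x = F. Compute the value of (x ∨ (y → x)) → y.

U

y → x = U → F = U  [¬U ∨ F]
x ∨ (y → x) = F ∨ U = U
(x ∨ (y → x)) → y = U → U = U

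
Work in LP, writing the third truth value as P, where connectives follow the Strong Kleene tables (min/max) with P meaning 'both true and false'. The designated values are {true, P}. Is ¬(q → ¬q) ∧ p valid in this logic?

No

Countermodel: q=true, p=false gives false, which is not designated.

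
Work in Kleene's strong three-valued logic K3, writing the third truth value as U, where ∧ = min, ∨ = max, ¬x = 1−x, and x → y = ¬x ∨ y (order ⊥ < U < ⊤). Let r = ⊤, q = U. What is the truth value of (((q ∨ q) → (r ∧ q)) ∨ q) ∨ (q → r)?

q ∨ q = U ∨ U = U
r ∧ q = ⊤ ∧ U = U
(q ∨ q) → (r ∧ q) = U → U = U  [¬U ∨ U]
((q ∨ q) → (r ∧ q)) ∨ q = U ∨ U = U
q → r = U → ⊤ = ⊤
(((q ∨ q) → (r ∧ q)) ∨ q) ∨ (q → r) = U ∨ ⊤ = ⊤

⊤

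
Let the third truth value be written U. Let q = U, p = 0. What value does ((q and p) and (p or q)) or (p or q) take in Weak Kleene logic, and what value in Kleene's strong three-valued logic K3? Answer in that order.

In Weak Kleene logic: q and p = U and 0 = U
p or q = 0 or U = U
(q and p) and (p or q) = U and U = U
p or q = 0 or U = U
((q and p) and (p or q)) or (p or q) = U or U = U
In Kleene's strong three-valued logic K3: q and p = U and 0 = 0
p or q = 0 or U = U
(q and p) and (p or q) = 0 and U = 0
p or q = 0 or U = U
((q and p) and (p or q)) or (p or q) = 0 or U = U

U; U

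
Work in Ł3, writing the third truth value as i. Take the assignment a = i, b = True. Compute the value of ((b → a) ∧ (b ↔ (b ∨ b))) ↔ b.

b → a = True → i = i  [min(1, 1−1+½)]
b ∨ b = True ∨ True = True
b ↔ (b ∨ b) = True ↔ True = True
(b → a) ∧ (b ↔ (b ∨ b)) = i ∧ True = i
((b → a) ∧ (b ↔ (b ∨ b))) ↔ b = i ↔ True = i

i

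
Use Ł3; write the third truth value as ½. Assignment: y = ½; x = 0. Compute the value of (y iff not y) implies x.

not y = not ½ = ½
y iff not y = ½ iff ½ = 1  [1 − |½−½|]
(y iff not y) implies x = 1 implies 0 = 0

0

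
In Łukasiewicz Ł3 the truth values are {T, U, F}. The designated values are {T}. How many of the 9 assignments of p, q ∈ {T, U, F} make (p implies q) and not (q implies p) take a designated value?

1

Designated under: (p=F, q=T).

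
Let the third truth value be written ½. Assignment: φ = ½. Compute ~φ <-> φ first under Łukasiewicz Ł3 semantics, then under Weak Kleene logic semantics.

true; ½

In Łukasiewicz Ł3: ~φ = ~½ = ½
~φ <-> φ = ½ <-> ½ = true
In Weak Kleene logic: ~φ = ~½ = ½
~φ <-> φ = ½ <-> ½ = ½
They differ because Łukasiewicz Ł3 and Weak Kleene logic treat ½ differently under the binary connectives.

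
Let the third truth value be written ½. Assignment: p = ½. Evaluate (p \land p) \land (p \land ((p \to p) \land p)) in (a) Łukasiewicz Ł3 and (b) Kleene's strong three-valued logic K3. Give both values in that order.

In Łukasiewicz Ł3: p \land p = ½ \land ½ = ½
p \to p = ½ \to ½ = T  [min(1, 1−½+½)]
(p \to p) \land p = T \land ½ = ½
p \land ((p \to p) \land p) = ½ \land ½ = ½
(p \land p) \land (p \land ((p \to p) \land p)) = ½ \land ½ = ½
In Kleene's strong three-valued logic K3: p \land p = ½ \land ½ = ½
p \to p = ½ \to ½ = ½
(p \to p) \land p = ½ \land ½ = ½
p \land ((p \to p) \land p) = ½ \land ½ = ½
(p \land p) \land (p \land ((p \to p) \land p)) = ½ \land ½ = ½

½; ½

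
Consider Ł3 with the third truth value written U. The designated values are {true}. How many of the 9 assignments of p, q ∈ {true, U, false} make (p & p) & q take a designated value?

Designated under: (p=true, q=true).

1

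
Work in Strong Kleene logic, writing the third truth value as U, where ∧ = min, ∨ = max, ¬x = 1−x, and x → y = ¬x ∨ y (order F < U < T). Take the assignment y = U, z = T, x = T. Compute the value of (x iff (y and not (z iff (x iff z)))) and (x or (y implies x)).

F

x iff z = T iff T = T
z iff (x iff z) = T iff T = T
not (z iff (x iff z)) = not T = F
y and not (z iff (x iff z)) = U and F = F
x iff (y and not (z iff (x iff z))) = T iff F = F
y implies x = U implies T = T
x or (y implies x) = T or T = T
(x iff (y and not (z iff (x iff z)))) and (x or (y implies x)) = F and T = F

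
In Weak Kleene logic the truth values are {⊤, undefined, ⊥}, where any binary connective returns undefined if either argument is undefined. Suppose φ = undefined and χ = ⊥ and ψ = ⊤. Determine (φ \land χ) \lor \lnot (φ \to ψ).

undefined

φ \land χ = undefined \land ⊥ = undefined
φ \to ψ = undefined \to ⊤ = undefined  [any arg is the third value ⇒ result is the third value]
\lnot (φ \to ψ) = \lnot undefined = undefined
(φ \land χ) \lor \lnot (φ \to ψ) = undefined \lor undefined = undefined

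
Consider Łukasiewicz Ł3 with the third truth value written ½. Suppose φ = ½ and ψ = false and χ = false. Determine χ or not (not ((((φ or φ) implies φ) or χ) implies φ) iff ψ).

½

φ or φ = ½ or ½ = ½
(φ or φ) implies φ = ½ implies ½ = true  [min(1, 1−½+½)]
((φ or φ) implies φ) or χ = true or false = true
(((φ or φ) implies φ) or χ) implies φ = true implies ½ = ½
not ((((φ or φ) implies φ) or χ) implies φ) = not ½ = ½
not ((((φ or φ) implies φ) or χ) implies φ) iff ψ = ½ iff false = ½
not (not ((((φ or φ) implies φ) or χ) implies φ) iff ψ) = not ½ = ½
χ or not (not ((((φ or φ) implies φ) or χ) implies φ) iff ψ) = false or ½ = ½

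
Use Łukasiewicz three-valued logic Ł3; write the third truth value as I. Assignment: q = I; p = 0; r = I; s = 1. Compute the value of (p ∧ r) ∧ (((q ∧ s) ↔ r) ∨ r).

p ∧ r = 0 ∧ I = 0
q ∧ s = I ∧ 1 = I
(q ∧ s) ↔ r = I ↔ I = 1
((q ∧ s) ↔ r) ∨ r = 1 ∨ I = 1
(p ∧ r) ∧ (((q ∧ s) ↔ r) ∨ r) = 0 ∧ 1 = 0

0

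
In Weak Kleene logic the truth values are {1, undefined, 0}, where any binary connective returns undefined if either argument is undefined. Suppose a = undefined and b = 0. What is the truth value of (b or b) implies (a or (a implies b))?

undefined

b or b = 0 or 0 = 0
a implies b = undefined implies 0 = undefined
a or (a implies b) = undefined or undefined = undefined
(b or b) implies (a or (a implies b)) = 0 implies undefined = undefined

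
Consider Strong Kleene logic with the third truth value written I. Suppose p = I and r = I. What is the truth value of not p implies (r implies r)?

not p = not I = I
r implies r = I implies I = I  [not I or I]
not p implies (r implies r) = I implies I = I

I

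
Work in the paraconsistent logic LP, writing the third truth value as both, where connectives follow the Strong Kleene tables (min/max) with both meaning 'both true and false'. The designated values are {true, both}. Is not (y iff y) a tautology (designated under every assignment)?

No

Countermodel: y=true gives false, which is not designated.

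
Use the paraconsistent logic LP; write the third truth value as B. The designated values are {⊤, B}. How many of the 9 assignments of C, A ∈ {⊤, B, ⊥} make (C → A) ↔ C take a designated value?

5

Of the 9 assignments, 5 give a value in {⊤, B}.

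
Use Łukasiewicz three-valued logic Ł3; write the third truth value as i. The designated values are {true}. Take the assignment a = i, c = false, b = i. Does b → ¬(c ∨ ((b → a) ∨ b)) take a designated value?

b → a = i → i = true
(b → a) ∨ b = true ∨ i = true
c ∨ ((b → a) ∨ b) = false ∨ true = true
¬(c ∨ ((b → a) ∨ b)) = ¬true = false
b → ¬(c ∨ ((b → a) ∨ b)) = i → false = i
i ∉ {true}.

No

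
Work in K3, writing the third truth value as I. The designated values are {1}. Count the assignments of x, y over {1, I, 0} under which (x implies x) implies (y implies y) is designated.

6

Of the 9 assignments, 6 give a value in {1}.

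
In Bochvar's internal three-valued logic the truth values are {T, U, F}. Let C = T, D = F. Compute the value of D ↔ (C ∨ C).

F

C ∨ C = T ∨ T = T
D ↔ (C ∨ C) = F ↔ T = F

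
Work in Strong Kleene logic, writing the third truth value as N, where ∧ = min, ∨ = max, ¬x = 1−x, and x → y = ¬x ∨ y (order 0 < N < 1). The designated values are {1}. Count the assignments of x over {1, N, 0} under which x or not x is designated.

2

x=1: 1 ✓
x=N: N ·
x=0: 1 ✓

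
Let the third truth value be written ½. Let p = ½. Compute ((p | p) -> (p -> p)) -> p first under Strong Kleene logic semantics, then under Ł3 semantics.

In Strong Kleene logic: p | p = ½ | ½ = ½
p -> p = ½ -> ½ = ½
(p | p) -> (p -> p) = ½ -> ½ = ½
((p | p) -> (p -> p)) -> p = ½ -> ½ = ½
In Ł3: p | p = ½ | ½ = ½
p -> p = ½ -> ½ = T  [min(1, 1−½+½)]
(p | p) -> (p -> p) = ½ -> T = T
((p | p) -> (p -> p)) -> p = T -> ½ = ½

½; ½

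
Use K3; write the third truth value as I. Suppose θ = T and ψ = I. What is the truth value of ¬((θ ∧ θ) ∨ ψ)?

θ ∧ θ = T ∧ T = T
(θ ∧ θ) ∨ ψ = T ∨ I = T
¬((θ ∧ θ) ∨ ψ) = ¬T = F

F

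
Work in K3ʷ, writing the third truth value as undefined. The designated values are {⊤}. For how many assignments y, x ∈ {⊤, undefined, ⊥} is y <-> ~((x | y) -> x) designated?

3

Designated under: (y=⊤, x=⊥); (y=⊥, x=⊤); (y=⊥, x=⊥).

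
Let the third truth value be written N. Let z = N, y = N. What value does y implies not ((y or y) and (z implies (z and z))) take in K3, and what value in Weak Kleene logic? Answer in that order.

N; N

In K3: y or y = N or N = N
z and z = N and N = N
z implies (z and z) = N implies N = N  [not N or N]
(y or y) and (z implies (z and z)) = N and N = N
not ((y or y) and (z implies (z and z))) = not N = N
y implies not ((y or y) and (z implies (z and z))) = N implies N = N
In Weak Kleene logic: y or y = N or N = N
z and z = N and N = N
z implies (z and z) = N implies N = N  [any arg is the third value ⇒ result is the third value]
(y or y) and (z implies (z and z)) = N and N = N
not ((y or y) and (z implies (z and z))) = not N = N
y implies not ((y or y) and (z implies (z and z))) = N implies N = N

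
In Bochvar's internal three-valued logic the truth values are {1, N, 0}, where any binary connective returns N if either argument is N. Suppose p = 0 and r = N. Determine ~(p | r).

p | r = 0 | N = N
~(p | r) = ~N = N

N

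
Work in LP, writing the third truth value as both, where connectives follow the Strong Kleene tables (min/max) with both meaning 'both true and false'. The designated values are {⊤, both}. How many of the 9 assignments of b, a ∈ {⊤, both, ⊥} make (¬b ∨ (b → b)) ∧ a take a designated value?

Of the 9 assignments, 6 give a value in {⊤, both}.

6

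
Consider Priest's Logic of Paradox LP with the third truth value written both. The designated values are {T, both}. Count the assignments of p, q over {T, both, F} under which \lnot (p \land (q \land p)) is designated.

8

Of the 9 assignments, 8 give a value in {T, both}.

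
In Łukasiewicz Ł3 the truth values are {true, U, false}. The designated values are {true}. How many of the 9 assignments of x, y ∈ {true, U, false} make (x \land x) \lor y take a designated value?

5

Of the 9 assignments, 5 give a value in {true}.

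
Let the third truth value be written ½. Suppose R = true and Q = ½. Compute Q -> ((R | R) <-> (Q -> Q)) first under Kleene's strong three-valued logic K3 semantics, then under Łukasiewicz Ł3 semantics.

In Kleene's strong three-valued logic K3: R | R = true | true = true
Q -> Q = ½ -> ½ = ½
(R | R) <-> (Q -> Q) = true <-> ½ = ½
Q -> ((R | R) <-> (Q -> Q)) = ½ -> ½ = ½
In Łukasiewicz Ł3: R | R = true | true = true
Q -> Q = ½ -> ½ = true  [min(1, 1−½+½)]
(R | R) <-> (Q -> Q) = true <-> true = true
Q -> ((R | R) <-> (Q -> Q)) = ½ -> true = true
They differ because Kleene's strong three-valued logic K3 and Łukasiewicz Ł3 treat ½ differently under implication.

½; true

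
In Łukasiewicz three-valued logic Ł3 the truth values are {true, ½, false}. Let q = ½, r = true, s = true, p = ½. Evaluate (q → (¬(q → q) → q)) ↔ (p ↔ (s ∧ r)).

½

q → q = ½ → ½ = true
¬(q → q) = ¬true = false
¬(q → q) → q = false → ½ = true
q → (¬(q → q) → q) = ½ → true = true
s ∧ r = true ∧ true = true
p ↔ (s ∧ r) = ½ ↔ true = ½
(q → (¬(q → q) → q)) ↔ (p ↔ (s ∧ r)) = true ↔ ½ = ½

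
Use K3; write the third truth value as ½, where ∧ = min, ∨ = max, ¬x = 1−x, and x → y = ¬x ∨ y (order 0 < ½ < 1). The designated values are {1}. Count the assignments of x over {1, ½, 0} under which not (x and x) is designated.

1

x=1: 0 ·
x=½: ½ ·
x=0: 1 ✓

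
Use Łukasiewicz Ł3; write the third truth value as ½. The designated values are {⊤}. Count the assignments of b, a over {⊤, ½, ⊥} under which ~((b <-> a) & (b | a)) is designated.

Designated under: (b=⊤, a=⊥); (b=⊥, a=⊤); (b=⊥, a=⊥).

3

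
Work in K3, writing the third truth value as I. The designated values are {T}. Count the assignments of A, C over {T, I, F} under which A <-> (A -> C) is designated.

1

Designated under: (A=T, C=T).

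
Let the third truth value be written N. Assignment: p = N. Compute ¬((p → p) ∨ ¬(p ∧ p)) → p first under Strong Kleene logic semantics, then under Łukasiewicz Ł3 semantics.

In Strong Kleene logic: p → p = N → N = N  [¬N ∨ N]
p ∧ p = N ∧ N = N
¬(p ∧ p) = ¬N = N
(p → p) ∨ ¬(p ∧ p) = N ∨ N = N
¬((p → p) ∨ ¬(p ∧ p)) = ¬N = N
¬((p → p) ∨ ¬(p ∧ p)) → p = N → N = N
In Łukasiewicz Ł3: p → p = N → N = 1  [min(1, 1−½+½)]
p ∧ p = N ∧ N = N
¬(p ∧ p) = ¬N = N
(p → p) ∨ ¬(p ∧ p) = 1 ∨ N = 1
¬((p → p) ∨ ¬(p ∧ p)) = ¬1 = 0
¬((p → p) ∨ ¬(p ∧ p)) → p = 0 → N = 1
They differ because Strong Kleene logic and Łukasiewicz Ł3 treat N differently under implication.

N; 1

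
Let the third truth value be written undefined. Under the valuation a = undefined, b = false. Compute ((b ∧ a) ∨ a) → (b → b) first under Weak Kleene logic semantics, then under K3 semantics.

undefined; true

In Weak Kleene logic: b ∧ a = false ∧ undefined = undefined
(b ∧ a) ∨ a = undefined ∨ undefined = undefined
b → b = false → false = true
((b ∧ a) ∨ a) → (b → b) = undefined → true = undefined  [any arg is the third value ⇒ result is the third value]
In K3: b ∧ a = false ∧ undefined = false
(b ∧ a) ∨ a = false ∨ undefined = undefined
b → b = false → false = true
((b ∧ a) ∨ a) → (b → b) = undefined → true = true
They differ because Weak Kleene logic and K3 treat undefined differently under the binary connectives.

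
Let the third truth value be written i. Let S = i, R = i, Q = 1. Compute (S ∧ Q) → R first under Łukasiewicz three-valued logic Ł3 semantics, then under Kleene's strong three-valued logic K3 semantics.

In Łukasiewicz three-valued logic Ł3: S ∧ Q = i ∧ 1 = i
(S ∧ Q) → R = i → i = 1  [min(1, 1−½+½)]
In Kleene's strong three-valued logic K3: S ∧ Q = i ∧ 1 = i
(S ∧ Q) → R = i → i = i  [¬i ∨ i]
They differ because Łukasiewicz three-valued logic Ł3 and Kleene's strong three-valued logic K3 treat i differently under implication.

1; i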